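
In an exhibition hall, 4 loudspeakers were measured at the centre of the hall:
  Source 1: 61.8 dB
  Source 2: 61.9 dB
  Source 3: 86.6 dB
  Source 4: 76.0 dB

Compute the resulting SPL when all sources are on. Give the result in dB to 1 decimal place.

87.0 dB

Sum in the linear (power) domain: Σ 10^(Lᵢ/10) = 10^(61.8/10) + 10^(61.9/10) + 10^(86.6/10) + 10^(76.0/10) = 5e+08.
Back to dB: 10·log₁₀ Σ = 87.0 dB.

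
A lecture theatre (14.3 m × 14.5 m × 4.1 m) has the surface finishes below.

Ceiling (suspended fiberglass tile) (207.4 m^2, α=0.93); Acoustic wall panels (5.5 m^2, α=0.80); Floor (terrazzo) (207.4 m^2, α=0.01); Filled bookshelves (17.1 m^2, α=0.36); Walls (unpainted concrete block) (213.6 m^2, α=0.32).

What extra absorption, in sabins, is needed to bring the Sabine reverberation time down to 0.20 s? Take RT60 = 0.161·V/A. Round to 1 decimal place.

Equivalent absorption area: A₁ = 207.4*0.93 + 5.5*0.80 + 207.4*0.01 + 17.1*0.36 + 213.6*0.32 = 273.864 m^2.
V = 850.135 m³. Required absorption A₂ = 0.161 × 850.135 / 0.20 = 684.359 sabins.
Shortfall: 684.359 − 273.864 = 410.5 sabins.

410.5 sabins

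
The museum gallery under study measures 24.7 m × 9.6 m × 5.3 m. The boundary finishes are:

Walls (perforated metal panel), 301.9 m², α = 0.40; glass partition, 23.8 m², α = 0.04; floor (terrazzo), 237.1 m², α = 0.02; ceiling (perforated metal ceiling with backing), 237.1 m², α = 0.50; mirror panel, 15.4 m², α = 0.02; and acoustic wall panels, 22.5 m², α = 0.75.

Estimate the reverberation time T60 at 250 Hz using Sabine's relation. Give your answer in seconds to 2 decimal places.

Summing Sᵢαᵢ: 120.760 + 0.952 + 4.742 + 118.550 + 0.308 + 16.875 → A = 262.187 sabins.
Volume V = 24.7 × 9.6 × 5.3 = 1256.736 m³.
RT60 = 0.161 · V / A = 0.161 × 1256.736 / 262.187 = 0.77 s.

0.77 sec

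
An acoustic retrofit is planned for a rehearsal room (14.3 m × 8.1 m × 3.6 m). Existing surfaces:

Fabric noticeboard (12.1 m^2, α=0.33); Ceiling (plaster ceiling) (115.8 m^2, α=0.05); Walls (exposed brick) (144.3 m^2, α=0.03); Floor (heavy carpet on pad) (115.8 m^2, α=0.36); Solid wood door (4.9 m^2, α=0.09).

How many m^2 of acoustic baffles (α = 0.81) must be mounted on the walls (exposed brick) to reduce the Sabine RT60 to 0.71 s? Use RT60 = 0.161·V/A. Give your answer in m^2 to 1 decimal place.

49.1

Equivalent absorption area: A₁ = 12.1×0.33 + 115.8×0.05 + 144.3×0.03 + 115.8×0.36 + 4.9×0.09 = 56.241 m^2.
Required A₂ = 0.161·416.988/0.71 = 94.556 sabins.
ΔA needed = 94.556 − 56.241 = 38.315 sabins.
Net gain per m^2: Δα = 0.81 − 0.03 = 0.78.
Panel area = 38.315 / 0.78 = 49.1 m^2.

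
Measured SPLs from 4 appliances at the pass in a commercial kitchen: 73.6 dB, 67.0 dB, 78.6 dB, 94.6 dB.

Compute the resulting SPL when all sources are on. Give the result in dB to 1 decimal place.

Σ 10^(Lᵢ/10) = 2.984e+09.
L_total = 10·log₁₀(2.984e+09) = 94.7 dB.

94.7 dB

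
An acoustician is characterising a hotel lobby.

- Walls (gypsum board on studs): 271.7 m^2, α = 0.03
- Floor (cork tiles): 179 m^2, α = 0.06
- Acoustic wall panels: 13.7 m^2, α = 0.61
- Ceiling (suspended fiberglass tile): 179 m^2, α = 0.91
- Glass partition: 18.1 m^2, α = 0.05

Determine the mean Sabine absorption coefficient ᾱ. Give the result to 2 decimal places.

S = Σ Sᵢ = 271.7 + 179 + 13.7 + 179 + 18.1 = 661.5 m^2.
A = 271.7·0.03 + 179·0.06 + 13.7·0.61 + 179·0.91 + 18.1·0.05 = 191.043 sabins.
ᾱ = A/S = 0.29.

0.29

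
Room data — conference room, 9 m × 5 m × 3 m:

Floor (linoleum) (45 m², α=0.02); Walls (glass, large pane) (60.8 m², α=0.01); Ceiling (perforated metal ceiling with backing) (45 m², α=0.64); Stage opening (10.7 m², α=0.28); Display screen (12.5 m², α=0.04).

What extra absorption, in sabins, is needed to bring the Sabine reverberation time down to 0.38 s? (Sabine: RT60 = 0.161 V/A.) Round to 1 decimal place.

Total absorption A₁ = 45×0.02 + 60.8×0.01 + 45×0.64 + 10.7×0.28 + 12.5×0.04
  = 0.900 + 0.608 + 28.800 + 2.996 + 0.500 = 33.804 m² sabins.
For T = 0.38 s, need A₂ = 0.161·V/T = 0.161·135/0.38 = 57.197 sabins.
Additional absorption ΔA = 57.197 − 33.804 = 23.4 sabins.

23.4 sabins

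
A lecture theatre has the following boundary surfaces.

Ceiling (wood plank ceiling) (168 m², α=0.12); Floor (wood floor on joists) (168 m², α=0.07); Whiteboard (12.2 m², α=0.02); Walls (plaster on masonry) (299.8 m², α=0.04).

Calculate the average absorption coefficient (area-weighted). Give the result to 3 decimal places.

Total surface area S = 648.0 m².
Weighted sum Σ Sα = 44.156.
ᾱ = 44.156 / 648.0 = 0.068.

0.068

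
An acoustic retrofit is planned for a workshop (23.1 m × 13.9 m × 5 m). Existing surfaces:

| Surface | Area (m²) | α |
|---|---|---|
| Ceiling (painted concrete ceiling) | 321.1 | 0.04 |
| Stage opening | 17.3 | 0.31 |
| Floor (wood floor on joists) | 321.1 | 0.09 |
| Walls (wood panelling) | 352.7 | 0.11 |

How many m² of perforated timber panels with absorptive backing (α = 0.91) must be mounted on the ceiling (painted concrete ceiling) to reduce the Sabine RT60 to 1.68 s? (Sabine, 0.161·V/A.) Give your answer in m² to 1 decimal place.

Equivalent absorption area: A₁ = 321.1×0.04 + 17.3×0.31 + 321.1×0.09 + 352.7×0.11 = 85.903 m².
V = 1605.45 m³. Target absorption A₂ = 0.161 × 1605.45 / 1.68 = 153.856 sabins.
ΔA needed = 153.856 − 85.903 = 67.953 sabins.
Net gain per m²: Δα = 0.91 − 0.04 = 0.87.
Panel area = 67.953 / 0.87 = 78.1 m².

78.1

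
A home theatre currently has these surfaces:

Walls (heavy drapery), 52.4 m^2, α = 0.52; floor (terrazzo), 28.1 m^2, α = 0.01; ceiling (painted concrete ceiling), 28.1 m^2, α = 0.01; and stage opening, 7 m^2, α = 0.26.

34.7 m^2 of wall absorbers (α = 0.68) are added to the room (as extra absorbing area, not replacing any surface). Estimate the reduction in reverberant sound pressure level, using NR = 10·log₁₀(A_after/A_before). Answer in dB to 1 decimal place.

Total absorption A_before = 52.4·0.52 + 28.1·0.01 + 28.1·0.01 + 7·0.26
  = 27.248 + 0.281 + 0.281 + 1.820 = 29.630 m^2 sabins.
Added absorption = 34.7 × 0.68 = 23.596 sabins.
New total A_after = 53.226 sabins.
Reduction = 10 log₁₀(A_after/A_before) = 10 log₁₀(1.7964) = 2.5 dB.

2.5 dB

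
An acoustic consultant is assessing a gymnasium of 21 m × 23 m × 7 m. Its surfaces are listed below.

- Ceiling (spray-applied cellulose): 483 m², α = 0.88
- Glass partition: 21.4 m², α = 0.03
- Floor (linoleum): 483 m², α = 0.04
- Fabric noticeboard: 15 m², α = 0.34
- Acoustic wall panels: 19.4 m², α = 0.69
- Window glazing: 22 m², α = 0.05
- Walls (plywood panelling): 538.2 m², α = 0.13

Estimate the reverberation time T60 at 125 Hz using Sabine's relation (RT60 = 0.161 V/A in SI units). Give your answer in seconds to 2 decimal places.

1.02 s

Equivalent absorption area: A = 483·0.88 + 21.4·0.03 + 483·0.04 + 15·0.34 + 19.4·0.69 + 22·0.05 + 538.2·0.13 = 534.554 m².
V = 21·23·7 = 3381 m³.
T = 0.161 V/A = 0.161·3381/534.554 = 1.02 s.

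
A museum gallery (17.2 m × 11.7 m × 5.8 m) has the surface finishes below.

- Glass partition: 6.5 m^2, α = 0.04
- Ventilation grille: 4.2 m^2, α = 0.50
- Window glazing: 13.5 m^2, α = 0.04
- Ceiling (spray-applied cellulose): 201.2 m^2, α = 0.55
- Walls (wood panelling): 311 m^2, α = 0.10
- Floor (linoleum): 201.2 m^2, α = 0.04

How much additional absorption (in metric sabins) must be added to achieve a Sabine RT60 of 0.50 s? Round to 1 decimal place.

A₁ = Σ Sᵢαᵢ = 6.5×0.04 + 4.2×0.50 + 13.5×0.04 + 201.2×0.55 + 311×0.10 + 201.2×0.04 = 152.708 sabins.
Target A₂ = 0.161·1167.192/0.50 = 375.836 sabins (V = 1167.192 m³).
Additional absorption ΔA = 375.836 − 152.708 = 223.1 sabins.

223.1 sabins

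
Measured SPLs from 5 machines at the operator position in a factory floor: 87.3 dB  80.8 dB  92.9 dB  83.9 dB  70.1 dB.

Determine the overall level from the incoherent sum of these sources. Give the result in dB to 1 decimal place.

94.6 dB

Converting to relative power and adding: 10^(87.3/10) + 10^(80.8/10) + 10^(92.9/10) + 10^(83.9/10) + 10^(70.1/10) = 2.863e+09.
L_total = 10·log₁₀(2.863e+09) = 94.6 dB.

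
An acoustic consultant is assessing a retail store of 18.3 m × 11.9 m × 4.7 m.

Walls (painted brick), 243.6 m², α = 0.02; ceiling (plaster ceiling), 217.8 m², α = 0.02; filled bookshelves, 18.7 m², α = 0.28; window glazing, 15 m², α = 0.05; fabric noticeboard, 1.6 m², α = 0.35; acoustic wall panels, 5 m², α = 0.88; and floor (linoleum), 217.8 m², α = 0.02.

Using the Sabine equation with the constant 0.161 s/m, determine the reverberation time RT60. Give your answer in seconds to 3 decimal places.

6.718 sec

A = Σ Sᵢαᵢ = 243.6*0.02 + 217.8*0.02 + 18.7*0.28 + 15*0.05 + 1.6*0.35 + 5*0.88 + 217.8*0.02 = 24.530 sabins.
V = 18.3·11.9·4.7 = 1023.519 m³.
Sabine: RT60 = 0.161 × 1023.519 / 24.530 = 6.718 s.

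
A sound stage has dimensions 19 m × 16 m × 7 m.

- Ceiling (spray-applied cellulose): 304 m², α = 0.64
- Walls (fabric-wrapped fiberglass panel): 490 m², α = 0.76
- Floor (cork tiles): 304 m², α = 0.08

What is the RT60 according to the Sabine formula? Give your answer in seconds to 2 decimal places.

0.58 sec

A = Σ Sᵢαᵢ = 304·0.64 + 490·0.76 + 304·0.08 = 591.280 sabins.
Room volume: 2128 m³.
RT60 = 0.161 · V / A = 0.161 × 2128 / 591.280 = 0.58 s.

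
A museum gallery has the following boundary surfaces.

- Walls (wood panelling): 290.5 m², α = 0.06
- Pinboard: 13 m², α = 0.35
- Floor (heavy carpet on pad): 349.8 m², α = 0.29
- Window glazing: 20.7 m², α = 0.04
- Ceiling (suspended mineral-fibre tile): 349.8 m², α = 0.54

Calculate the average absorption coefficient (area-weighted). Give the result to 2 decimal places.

0.31

S = Σ Sᵢ = 290.5 + 13 + 349.8 + 20.7 + 349.8 = 1023.8 m².
Weighted sum Σ Sα = 313.142.
ᾱ = A/S = 0.31.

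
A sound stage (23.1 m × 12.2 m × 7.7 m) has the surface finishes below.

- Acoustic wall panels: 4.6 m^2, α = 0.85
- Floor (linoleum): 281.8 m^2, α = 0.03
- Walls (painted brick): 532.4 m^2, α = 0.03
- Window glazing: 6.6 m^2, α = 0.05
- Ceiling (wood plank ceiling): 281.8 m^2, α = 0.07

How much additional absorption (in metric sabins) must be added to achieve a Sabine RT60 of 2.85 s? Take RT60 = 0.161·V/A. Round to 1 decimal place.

74.2 sabins

Summing Sᵢαᵢ: 3.910 + 8.454 + 15.972 + 0.330 + 19.726 → A₁ = 48.392 sabins.
Target A₂ = 0.161·2170.014/2.85 = 122.587 sabins (V = 2170.014 m³).
Shortfall: 122.587 − 48.392 = 74.2 sabins.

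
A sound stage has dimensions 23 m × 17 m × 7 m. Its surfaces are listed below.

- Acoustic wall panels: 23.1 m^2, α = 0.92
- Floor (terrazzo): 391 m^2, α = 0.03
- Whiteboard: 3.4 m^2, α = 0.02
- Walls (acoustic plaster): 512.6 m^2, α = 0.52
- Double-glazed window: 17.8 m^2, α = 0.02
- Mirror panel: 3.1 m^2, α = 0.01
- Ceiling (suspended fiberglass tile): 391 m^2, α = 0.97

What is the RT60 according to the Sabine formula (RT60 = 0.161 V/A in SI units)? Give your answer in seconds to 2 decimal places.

Summing Sᵢαᵢ: 21.252 + 11.730 + 0.068 + 266.552 + 0.356 + 0.031 + 379.270 → A = 679.259 sabins.
Volume V = 23 × 17 × 7 = 2737 m³.
T = 0.161 V/A = 0.161·2737/679.259 = 0.65 s.

0.65 sec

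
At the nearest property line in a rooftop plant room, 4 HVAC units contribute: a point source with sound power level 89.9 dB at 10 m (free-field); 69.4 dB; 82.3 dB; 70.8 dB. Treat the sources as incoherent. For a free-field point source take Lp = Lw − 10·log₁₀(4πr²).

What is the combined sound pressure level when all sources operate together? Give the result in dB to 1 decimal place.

82.8 dB

Source at 10 m: Lp = 89.9 − 10·log₁₀(4π·10²) = 89.9 − 10·log₁₀(1256.637) = 58.9 dB.
Σ 10^(Lᵢ/10) = 1.913e+08.
L_total = 10·log₁₀(1.913e+08) = 82.8 dB.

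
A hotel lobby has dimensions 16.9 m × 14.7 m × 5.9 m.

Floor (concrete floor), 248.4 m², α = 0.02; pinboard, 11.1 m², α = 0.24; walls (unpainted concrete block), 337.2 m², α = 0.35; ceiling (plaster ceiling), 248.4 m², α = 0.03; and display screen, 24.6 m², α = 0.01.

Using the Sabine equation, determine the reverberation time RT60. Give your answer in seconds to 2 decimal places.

A = Σ Sᵢαᵢ = 248.4×0.02 + 11.1×0.24 + 337.2×0.35 + 248.4×0.03 + 24.6×0.01 = 133.350 sabins.
Volume V = 16.9 × 14.7 × 5.9 = 1465.737 m³.
T = 0.161 V/A = 0.161·1465.737/133.350 = 1.77 s.

1.77 seconds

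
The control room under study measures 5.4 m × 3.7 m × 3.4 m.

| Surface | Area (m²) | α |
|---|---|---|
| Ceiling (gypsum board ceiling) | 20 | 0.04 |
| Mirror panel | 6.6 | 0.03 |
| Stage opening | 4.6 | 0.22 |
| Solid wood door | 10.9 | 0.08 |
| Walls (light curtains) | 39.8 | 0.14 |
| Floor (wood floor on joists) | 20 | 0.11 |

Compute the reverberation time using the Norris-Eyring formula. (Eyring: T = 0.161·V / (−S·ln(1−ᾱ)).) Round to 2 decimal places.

S = Σ Sᵢ = 101.9 m².
Σ(Sᵢαᵢ) = 20×0.04 + 6.6×0.03 + 4.6×0.22 + 10.9×0.08 + 39.8×0.14 + 20×0.11 = 10.654.
Mean coefficient ᾱ = A/S = 0.1046.
−S·ln(1−ᾱ) = −101.9 × ln(1 − 0.1046) = 11.258.
V = 5.4 × 3.7 × 3.4 = 67.932 m³.
RT60 = 0.161 × 67.932 / 11.258 = 0.97 s.

0.97 s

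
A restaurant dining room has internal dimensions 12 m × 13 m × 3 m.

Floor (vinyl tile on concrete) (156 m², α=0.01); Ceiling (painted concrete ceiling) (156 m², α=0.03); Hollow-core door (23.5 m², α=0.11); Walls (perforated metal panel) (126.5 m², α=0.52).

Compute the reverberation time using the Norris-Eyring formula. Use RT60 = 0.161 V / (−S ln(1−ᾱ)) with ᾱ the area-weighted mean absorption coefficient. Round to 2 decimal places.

Total surface area S = 156 + 156 + 23.5 + 126.5 = 462.0 m².
Absorption A = 156×0.01 + 156×0.03 + 23.5×0.11 + 126.5×0.52 = 74.605 sabins.
Mean coefficient ᾱ = A/S = 0.1615.
−S·ln(1−ᾱ) = −462.0 × ln(1 − 0.1615) = 81.377.
V = 12 × 13 × 3 = 468 m³.
T = 0.161·V/[−S·ln(1−ᾱ)] = 0.161·468/81.377 = 0.93 s.

0.93 s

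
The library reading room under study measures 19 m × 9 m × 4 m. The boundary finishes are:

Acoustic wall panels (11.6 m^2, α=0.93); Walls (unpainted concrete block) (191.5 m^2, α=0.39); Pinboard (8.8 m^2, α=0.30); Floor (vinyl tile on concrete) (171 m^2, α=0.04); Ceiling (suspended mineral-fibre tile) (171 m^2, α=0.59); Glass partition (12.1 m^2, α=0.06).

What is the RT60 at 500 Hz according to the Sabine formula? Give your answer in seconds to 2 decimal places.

0.56 seconds

Summing Sᵢαᵢ: 10.788 + 74.685 + 2.640 + 6.840 + 100.890 + 0.726 → A = 196.569 sabins.
Volume V = 19 × 9 × 4 = 684 m³.
Sabine: RT60 = 0.161 × 684 / 196.569 = 0.56 s.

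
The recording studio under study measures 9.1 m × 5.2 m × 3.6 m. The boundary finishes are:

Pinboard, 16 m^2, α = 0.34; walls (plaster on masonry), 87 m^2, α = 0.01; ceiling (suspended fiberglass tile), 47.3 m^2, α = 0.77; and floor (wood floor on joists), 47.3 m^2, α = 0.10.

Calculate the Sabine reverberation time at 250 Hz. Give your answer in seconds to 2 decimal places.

0.58 seconds

A = Σ Sᵢαᵢ = 16·0.34 + 87·0.01 + 47.3·0.77 + 47.3·0.10 = 47.461 sabins.
Room volume: 170.352 m³.
T = 0.161 V/A = 0.161·170.352/47.461 = 0.58 s.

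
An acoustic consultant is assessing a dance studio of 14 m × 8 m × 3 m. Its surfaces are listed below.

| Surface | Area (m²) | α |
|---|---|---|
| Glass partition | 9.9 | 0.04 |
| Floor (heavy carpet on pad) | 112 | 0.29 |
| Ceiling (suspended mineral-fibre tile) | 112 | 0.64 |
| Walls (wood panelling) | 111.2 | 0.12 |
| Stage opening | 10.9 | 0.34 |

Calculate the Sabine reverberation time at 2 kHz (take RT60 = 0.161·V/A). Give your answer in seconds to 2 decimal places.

A = Σ Sᵢαᵢ = 9.9×0.04 + 112×0.29 + 112×0.64 + 111.2×0.12 + 10.9×0.34 = 121.606 sabins.
V = 14·8·3 = 336 m³.
Sabine: RT60 = 0.161 × 336 / 121.606 = 0.44 s.

0.44 sec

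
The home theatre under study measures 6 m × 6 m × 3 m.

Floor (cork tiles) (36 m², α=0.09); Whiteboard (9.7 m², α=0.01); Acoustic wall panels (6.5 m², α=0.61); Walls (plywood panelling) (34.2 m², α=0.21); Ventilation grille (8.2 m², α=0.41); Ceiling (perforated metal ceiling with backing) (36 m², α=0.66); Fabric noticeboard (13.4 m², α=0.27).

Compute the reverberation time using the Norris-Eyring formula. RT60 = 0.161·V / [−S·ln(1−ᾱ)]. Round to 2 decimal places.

S = Σ Sᵢ = 144.0 m².
Absorption A = 36×0.09 + 9.7×0.01 + 6.5×0.61 + 34.2×0.21 + 8.2×0.41 + 36×0.66 + 13.4×0.27 = 45.224 sabins.
Mean coefficient ᾱ = A/S = 0.3141.
−S·ln(1−ᾱ) = −144.0 × ln(1 − 0.3141) = 54.291.
V = 6 × 6 × 3 = 108 m³.
RT60 = 0.161 × 108 / 54.291 = 0.32 s.

0.32 s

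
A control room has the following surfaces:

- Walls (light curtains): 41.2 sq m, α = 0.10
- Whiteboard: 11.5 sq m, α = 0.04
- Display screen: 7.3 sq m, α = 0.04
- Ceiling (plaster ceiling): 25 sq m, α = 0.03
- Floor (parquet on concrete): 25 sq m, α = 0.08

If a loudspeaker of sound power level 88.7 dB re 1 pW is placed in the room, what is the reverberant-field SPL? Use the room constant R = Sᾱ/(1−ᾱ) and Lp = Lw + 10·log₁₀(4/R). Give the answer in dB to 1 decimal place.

Σ(Sᵢαᵢ) = 41.2·0.10 + 11.5·0.04 + 7.3·0.04 + 25·0.03 + 25·0.08 = 7.622; total area S = 110.0 sq m.
ᾱ = 7.622/110.0 = 0.0693; R = Sᾱ/(1−ᾱ) = 7.622/(1−0.0693) = 8.190 sq m.
Lp = 88.7 + 10·log₁₀(4/8.190) = 88.7 + (-3.11) = 85.6 dB.

85.6 dB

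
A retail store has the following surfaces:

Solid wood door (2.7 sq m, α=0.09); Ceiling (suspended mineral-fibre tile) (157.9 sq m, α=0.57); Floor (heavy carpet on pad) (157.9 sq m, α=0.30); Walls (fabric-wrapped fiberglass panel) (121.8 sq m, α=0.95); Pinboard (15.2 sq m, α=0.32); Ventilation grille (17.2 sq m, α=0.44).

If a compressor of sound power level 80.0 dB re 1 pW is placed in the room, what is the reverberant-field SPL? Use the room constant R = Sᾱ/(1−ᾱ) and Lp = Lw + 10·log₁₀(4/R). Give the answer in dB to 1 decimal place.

A = 265.758 sabins; S = 472.7 sq m.
ᾱ = 265.758/472.7 = 0.5622; R = Sᾱ/(1−ᾱ) = 265.758/(1−0.5622) = 607.031 sq m.
Lp = Lw + 10 log₁₀(4/R) = 80.0 -21.81 = 58.2 dB.

58.2 dB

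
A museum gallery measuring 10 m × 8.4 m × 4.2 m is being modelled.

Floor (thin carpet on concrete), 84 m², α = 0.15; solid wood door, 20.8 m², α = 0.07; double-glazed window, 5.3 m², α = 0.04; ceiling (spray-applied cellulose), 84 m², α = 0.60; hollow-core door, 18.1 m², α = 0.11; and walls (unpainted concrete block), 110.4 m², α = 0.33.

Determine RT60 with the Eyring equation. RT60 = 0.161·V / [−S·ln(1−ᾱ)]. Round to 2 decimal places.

0.46 sec

S = Σ Sᵢ = 322.6 m².
Absorption A = 84·0.15 + 20.8·0.07 + 5.3·0.04 + 84·0.60 + 18.1·0.11 + 110.4·0.33 = 103.091 sabins.
Mean coefficient ᾱ = A/S = 0.3196.
−S·ln(1−ᾱ) = −322.6 × ln(1 − 0.3196) = 124.225.
V = 10 × 8.4 × 4.2 = 352.8 m³.
T = 0.161·V/[−S·ln(1−ᾱ)] = 0.161·352.8/124.225 = 0.46 s.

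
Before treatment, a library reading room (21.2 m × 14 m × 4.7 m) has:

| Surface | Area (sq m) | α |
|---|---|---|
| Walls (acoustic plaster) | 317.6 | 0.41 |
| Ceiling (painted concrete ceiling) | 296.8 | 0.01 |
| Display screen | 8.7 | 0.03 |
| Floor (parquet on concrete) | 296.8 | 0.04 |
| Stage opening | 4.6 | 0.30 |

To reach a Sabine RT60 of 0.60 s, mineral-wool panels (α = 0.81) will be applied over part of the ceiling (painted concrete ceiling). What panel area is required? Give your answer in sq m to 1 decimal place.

284.5

Equivalent absorption area: A₁ = 317.6×0.41 + 296.8×0.01 + 8.7×0.03 + 296.8×0.04 + 4.6×0.30 = 146.697 sq m.
Required A₂ = 0.161·1394.96/0.60 = 374.314 sabins.
Absorption to add: 374.314 − 146.697 = 227.617 sabins.
Each sq m of panel replacing the ceiling (painted concrete ceiling) adds (0.81 − 0.01) = 0.80 sabins.
Panel area = 227.617 / 0.80 = 284.5 sq m.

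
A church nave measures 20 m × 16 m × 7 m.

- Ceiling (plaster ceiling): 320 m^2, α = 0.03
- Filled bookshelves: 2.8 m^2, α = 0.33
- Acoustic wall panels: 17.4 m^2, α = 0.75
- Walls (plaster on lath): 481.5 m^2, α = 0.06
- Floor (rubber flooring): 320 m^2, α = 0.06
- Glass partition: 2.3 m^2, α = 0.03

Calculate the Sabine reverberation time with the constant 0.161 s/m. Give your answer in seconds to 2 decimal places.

5.03 s

A = Σ Sᵢαᵢ = 320·0.03 + 2.8·0.33 + 17.4·0.75 + 481.5·0.06 + 320·0.06 + 2.3·0.03 = 71.733 sabins.
Volume V = 20 × 16 × 7 = 2240 m³.
T = 0.161 V/A = 0.161·2240/71.733 = 5.03 s.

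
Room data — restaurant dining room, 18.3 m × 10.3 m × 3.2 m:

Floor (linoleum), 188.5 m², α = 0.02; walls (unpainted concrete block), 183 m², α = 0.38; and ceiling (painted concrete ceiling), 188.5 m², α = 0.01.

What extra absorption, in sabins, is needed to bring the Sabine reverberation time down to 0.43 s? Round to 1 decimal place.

150.6 sabins

Equivalent absorption area: A₁ = 188.5·0.02 + 183·0.38 + 188.5·0.01 = 75.195 m².
For T = 0.43 s, need A₂ = 0.161·V/T = 0.161·603.168/0.43 = 225.837 sabins.
Additional absorption ΔA = 225.837 − 75.195 = 150.6 sabins.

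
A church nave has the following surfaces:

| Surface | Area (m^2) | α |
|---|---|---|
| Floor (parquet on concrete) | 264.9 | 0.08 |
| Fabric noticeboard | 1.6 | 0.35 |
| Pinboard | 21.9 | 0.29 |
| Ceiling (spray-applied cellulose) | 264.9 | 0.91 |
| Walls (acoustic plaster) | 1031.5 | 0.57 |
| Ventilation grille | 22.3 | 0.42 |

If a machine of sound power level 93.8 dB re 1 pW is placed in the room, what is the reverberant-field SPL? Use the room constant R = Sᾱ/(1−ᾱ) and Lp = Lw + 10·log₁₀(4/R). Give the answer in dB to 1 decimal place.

A = 866.483 sabins; S = 1607.1 m^2.
ᾱ = 866.483/1607.1 = 0.5392; R = Sᾱ/(1−ᾱ) = 866.483/(1−0.5392) = 1880.388 m^2.
Lp = Lw + 10 log₁₀(4/R) = 93.8 -26.72 = 67.1 dB.

67.1 dB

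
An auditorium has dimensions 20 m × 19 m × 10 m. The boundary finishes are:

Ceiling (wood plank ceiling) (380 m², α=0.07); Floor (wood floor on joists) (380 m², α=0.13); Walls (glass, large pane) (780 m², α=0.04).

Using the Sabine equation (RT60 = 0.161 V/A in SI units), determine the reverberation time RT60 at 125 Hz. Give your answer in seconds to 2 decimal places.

5.71 s

Equivalent absorption area: A = 380*0.07 + 380*0.13 + 780*0.04 = 107.200 m².
V = 20·19·10 = 3800 m³.
T = 0.161 V/A = 0.161·3800/107.200 = 5.71 s.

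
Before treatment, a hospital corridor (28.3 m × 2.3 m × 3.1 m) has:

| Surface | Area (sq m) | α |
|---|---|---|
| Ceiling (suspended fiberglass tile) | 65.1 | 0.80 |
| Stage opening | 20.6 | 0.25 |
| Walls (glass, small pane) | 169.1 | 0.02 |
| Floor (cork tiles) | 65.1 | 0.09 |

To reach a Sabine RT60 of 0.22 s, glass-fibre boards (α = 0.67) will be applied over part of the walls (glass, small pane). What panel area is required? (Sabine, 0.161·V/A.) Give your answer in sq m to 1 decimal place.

124.9

A₁ = Σ Sᵢαᵢ = 65.1·0.80 + 20.6·0.25 + 169.1·0.02 + 65.1·0.09 = 66.471 sabins.
V = 201.779 m³. Target absorption A₂ = 0.161 × 201.779 / 0.22 = 147.666 sabins.
ΔA needed = 147.666 − 66.471 = 81.195 sabins.
Net gain per sq m: Δα = 0.67 − 0.02 = 0.65.
Area = ΔA/Δα = 81.195/0.65 = 124.9 sq m.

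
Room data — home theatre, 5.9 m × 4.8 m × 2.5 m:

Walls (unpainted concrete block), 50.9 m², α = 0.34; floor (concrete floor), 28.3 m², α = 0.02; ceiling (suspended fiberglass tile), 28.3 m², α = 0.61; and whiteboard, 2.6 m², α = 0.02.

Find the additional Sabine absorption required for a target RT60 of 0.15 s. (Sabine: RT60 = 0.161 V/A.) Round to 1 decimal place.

Total absorption A₁ = 50.9×0.34 + 28.3×0.02 + 28.3×0.61 + 2.6×0.02
  = 17.306 + 0.566 + 17.263 + 0.052 = 35.187 m² sabins.
Target A₂ = 0.161·70.8/0.15 = 75.992 sabins (V = 70.8 m³).
ΔA = A₂ − A₁ = 75.992 − 35.187 = 40.8 sabins.

40.8 sabins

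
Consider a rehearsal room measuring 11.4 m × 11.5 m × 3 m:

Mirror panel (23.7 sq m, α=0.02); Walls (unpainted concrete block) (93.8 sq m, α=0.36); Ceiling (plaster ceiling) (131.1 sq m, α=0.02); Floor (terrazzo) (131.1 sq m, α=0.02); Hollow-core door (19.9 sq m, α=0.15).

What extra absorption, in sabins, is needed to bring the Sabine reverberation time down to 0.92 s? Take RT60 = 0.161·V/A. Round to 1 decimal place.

26.4 sabins

A₁ = Σ Sᵢαᵢ = 23.7×0.02 + 93.8×0.36 + 131.1×0.02 + 131.1×0.02 + 19.9×0.15 = 42.471 sabins.
For T = 0.92 s, need A₂ = 0.161·V/T = 0.161·393.3/0.92 = 68.828 sabins.
Additional absorption ΔA = 68.828 − 42.471 = 26.4 sabins.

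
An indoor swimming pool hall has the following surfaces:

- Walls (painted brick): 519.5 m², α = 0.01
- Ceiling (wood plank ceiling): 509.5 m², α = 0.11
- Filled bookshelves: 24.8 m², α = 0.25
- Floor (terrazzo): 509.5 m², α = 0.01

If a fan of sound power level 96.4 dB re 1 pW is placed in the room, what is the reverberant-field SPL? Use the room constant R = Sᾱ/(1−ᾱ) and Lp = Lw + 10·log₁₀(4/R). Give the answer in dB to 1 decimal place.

83.6 dB

A = 72.535 sabins; S = 1563.3 m².
ᾱ = 0.0464, so room constant R = A/(1−ᾱ) = 76.064 m².
Lp = Lw + 10 log₁₀(4/R) = 96.4 -12.79 = 83.6 dB.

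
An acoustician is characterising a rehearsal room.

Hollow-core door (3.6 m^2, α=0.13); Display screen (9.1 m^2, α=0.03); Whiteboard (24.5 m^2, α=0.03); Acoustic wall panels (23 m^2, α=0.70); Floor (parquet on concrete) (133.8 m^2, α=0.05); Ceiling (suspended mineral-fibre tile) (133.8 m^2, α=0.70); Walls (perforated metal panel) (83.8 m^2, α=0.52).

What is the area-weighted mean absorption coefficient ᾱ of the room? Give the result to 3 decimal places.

S = Σ Sᵢ = 3.6 + 9.1 + 24.5 + 23 + 133.8 + 133.8 + 83.8 = 411.6 m^2.
Σ(Sᵢαᵢ) = 3.6×0.13 + 9.1×0.03 + 24.5×0.03 + 23×0.70 + 133.8×0.05 + 133.8×0.70 + 83.8×0.52 = 161.502.
ᾱ = A/S = 0.392.

0.392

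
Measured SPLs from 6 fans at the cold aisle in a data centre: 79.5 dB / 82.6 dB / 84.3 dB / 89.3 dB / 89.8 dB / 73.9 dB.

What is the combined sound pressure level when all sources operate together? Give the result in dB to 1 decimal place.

Sum in the linear (power) domain: Σ 10^(Lᵢ/10) = 10^(79.5/10) + 10^(82.6/10) + 10^(84.3/10) + 10^(89.3/10) + 10^(89.8/10) + 10^(73.9/10) = 2.371e+09.
Back to dB: 10·log₁₀ Σ = 93.7 dB.

93.7 dB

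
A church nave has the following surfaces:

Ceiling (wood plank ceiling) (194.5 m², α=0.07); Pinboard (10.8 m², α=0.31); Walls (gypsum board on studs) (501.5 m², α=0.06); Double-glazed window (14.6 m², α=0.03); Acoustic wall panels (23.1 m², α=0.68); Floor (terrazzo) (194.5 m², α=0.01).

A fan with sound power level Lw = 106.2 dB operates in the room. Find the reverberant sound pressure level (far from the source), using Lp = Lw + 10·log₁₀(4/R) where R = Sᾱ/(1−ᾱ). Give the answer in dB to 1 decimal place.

Σ(Sᵢαᵢ) = 194.5×0.07 + 10.8×0.31 + 501.5×0.06 + 14.6×0.03 + 23.1×0.68 + 194.5×0.01 = 65.144; total area S = 939.0 m².
ᾱ = 0.0694, so room constant R = A/(1−ᾱ) = 70.002 m².
Lp = Lw + 10 log₁₀(4/R) = 106.2 -12.43 = 93.8 dB.

93.8 dB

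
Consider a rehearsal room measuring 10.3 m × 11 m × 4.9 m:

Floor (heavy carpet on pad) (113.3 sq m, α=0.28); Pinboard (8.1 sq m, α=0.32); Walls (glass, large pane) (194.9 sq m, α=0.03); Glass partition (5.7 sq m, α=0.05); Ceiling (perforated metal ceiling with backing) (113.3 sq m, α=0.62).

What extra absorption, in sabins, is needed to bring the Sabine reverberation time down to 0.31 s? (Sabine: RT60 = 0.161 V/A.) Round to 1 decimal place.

177.6 sabins

Total absorption A₁ = 113.3×0.28 + 8.1×0.32 + 194.9×0.03 + 5.7×0.05 + 113.3×0.62
  = 31.724 + 2.592 + 5.847 + 0.285 + 70.246 = 110.694 sq m sabins.
For T = 0.31 s, need A₂ = 0.161·V/T = 0.161·555.17/0.31 = 288.330 sabins.
ΔA = A₂ − A₁ = 288.330 − 110.694 = 177.6 sabins.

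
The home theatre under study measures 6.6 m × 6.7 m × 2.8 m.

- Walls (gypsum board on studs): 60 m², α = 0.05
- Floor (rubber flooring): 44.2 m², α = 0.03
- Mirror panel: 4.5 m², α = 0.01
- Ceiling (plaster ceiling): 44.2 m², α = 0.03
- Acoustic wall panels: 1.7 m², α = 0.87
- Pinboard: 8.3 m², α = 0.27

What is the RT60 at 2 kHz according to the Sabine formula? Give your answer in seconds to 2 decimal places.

Total absorption A = 60*0.05 + 44.2*0.03 + 4.5*0.01 + 44.2*0.03 + 1.7*0.87 + 8.3*0.27
  = 3.000 + 1.326 + 0.045 + 1.326 + 1.479 + 2.241 = 9.417 m² sabins.
V = 6.6·6.7·2.8 = 123.816 m³.
T = 0.161 V/A = 0.161·123.816/9.417 = 2.12 s.

2.12 sec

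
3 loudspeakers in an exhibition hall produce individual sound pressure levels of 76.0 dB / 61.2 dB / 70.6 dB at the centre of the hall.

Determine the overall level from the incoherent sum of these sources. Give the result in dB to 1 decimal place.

77.2 dB

Converting to relative power and adding: 10^(76.0/10) + 10^(61.2/10) + 10^(70.6/10) = 5.261e+07.
Combined level = 10 log₁₀(5.261e+07) = 77.2 dB.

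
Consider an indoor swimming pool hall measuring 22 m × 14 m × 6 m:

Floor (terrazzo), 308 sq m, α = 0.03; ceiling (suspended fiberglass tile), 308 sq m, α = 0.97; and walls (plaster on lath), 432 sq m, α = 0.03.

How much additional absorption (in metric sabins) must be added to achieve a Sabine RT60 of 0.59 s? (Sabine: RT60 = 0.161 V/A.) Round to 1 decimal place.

Summing Sᵢαᵢ: 9.240 + 298.760 + 12.960 → A₁ = 320.960 sabins.
For T = 0.59 s, need A₂ = 0.161·V/T = 0.161·1848/0.59 = 504.285 sabins.
Additional absorption ΔA = 504.285 − 320.960 = 183.3 sabins.

183.3 sabins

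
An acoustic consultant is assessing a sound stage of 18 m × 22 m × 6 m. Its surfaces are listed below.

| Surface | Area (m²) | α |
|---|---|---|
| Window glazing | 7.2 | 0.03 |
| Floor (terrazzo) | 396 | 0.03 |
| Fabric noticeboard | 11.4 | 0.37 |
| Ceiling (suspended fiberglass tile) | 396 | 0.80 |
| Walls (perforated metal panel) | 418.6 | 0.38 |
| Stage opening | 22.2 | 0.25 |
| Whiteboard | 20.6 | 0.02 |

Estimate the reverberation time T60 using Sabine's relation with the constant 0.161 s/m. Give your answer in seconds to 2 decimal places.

Total absorption A = 7.2·0.03 + 396·0.03 + 11.4·0.37 + 396·0.80 + 418.6·0.38 + 22.2·0.25 + 20.6·0.02
  = 0.216 + 11.880 + 4.218 + 316.800 + 159.068 + 5.550 + 0.412 = 498.144 m² sabins.
Volume V = 18 × 22 × 6 = 2376 m³.
Sabine: RT60 = 0.161 × 2376 / 498.144 = 0.77 s.

0.77 sec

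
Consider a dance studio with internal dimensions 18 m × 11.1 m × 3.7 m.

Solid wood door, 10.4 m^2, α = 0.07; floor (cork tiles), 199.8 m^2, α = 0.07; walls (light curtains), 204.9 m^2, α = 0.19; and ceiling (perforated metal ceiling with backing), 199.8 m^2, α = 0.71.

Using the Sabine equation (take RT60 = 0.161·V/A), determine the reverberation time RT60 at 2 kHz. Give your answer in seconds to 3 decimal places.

A = Σ Sᵢαᵢ = 10.4×0.07 + 199.8×0.07 + 204.9×0.19 + 199.8×0.71 = 195.503 sabins.
Room volume: 739.26 m³.
Sabine: RT60 = 0.161 × 739.26 / 195.503 = 0.609 s.

0.609 sec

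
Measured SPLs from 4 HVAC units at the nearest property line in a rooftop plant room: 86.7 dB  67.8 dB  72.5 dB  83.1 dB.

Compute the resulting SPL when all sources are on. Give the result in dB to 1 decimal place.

Σ 10^(Lᵢ/10) = 6.957e+08.
Back to dB: 10·log₁₀ Σ = 88.4 dB.

88.4 dB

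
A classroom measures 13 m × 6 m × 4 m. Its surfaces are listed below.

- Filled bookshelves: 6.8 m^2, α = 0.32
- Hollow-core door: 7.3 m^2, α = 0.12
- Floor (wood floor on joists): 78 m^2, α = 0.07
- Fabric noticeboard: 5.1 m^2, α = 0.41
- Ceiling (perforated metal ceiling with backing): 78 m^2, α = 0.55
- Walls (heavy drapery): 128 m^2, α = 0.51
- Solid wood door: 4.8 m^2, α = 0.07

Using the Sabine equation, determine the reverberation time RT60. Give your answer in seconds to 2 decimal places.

Total absorption A = 6.8×0.32 + 7.3×0.12 + 78×0.07 + 5.1×0.41 + 78×0.55 + 128×0.51 + 4.8×0.07
  = 2.176 + 0.876 + 5.460 + 2.091 + 42.900 + 65.280 + 0.336 = 119.119 m^2 sabins.
Volume V = 13 × 6 × 4 = 312 m³.
T = 0.161 V/A = 0.161·312/119.119 = 0.42 s.

0.42 s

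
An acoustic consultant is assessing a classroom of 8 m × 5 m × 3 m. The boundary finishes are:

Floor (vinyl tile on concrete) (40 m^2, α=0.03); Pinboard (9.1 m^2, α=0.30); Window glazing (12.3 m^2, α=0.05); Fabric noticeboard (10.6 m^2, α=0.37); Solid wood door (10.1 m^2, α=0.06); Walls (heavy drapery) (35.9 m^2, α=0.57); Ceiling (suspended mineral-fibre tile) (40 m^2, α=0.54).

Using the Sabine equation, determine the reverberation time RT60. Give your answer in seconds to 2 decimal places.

0.38 sec

Summing Sᵢαᵢ: 1.200 + 2.730 + 0.615 + 3.922 + 0.606 + 20.463 + 21.600 → A = 51.136 sabins.
Room volume: 120 m³.
T = 0.161 V/A = 0.161·120/51.136 = 0.38 s.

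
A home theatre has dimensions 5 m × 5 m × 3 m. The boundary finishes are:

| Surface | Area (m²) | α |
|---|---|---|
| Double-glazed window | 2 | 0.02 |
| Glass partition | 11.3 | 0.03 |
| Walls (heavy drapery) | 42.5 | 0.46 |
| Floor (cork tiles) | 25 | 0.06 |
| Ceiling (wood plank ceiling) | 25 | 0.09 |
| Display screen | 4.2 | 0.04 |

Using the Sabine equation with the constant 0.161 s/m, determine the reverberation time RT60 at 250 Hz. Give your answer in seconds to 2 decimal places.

Summing Sᵢαᵢ: 0.040 + 0.339 + 19.550 + 1.500 + 2.250 + 0.168 → A = 23.847 sabins.
Room volume: 75 m³.
Sabine: RT60 = 0.161 × 75 / 23.847 = 0.51 s.

0.51 s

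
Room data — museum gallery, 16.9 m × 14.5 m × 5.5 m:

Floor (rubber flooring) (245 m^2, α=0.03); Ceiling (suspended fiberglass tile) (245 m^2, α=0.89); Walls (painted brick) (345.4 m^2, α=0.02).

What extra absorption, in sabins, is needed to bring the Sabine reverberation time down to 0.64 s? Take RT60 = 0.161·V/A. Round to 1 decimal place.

106.7 sabins

A₁ = Σ Sᵢαᵢ = 245×0.03 + 245×0.89 + 345.4×0.02 = 232.308 sabins.
Target A₂ = 0.161·1347.775/0.64 = 339.050 sabins (V = 1347.775 m³).
Shortfall: 339.050 − 232.308 = 106.7 sabins.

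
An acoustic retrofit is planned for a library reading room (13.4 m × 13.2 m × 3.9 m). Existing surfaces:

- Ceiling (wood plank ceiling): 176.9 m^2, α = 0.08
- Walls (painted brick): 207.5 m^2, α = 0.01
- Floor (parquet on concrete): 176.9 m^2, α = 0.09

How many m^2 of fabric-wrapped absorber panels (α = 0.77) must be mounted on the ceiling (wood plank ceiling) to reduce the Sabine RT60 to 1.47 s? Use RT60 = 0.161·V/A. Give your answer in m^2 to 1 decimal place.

62.9

Total absorption A₁ = 176.9·0.08 + 207.5·0.01 + 176.9·0.09
  = 14.152 + 2.075 + 15.921 = 32.148 m^2 sabins.
V = 689.832 m³. Target absorption A₂ = 0.161 × 689.832 / 1.47 = 75.553 sabins.
Absorption to add: 75.553 − 32.148 = 43.405 sabins.
Net gain per m^2: Δα = 0.77 − 0.08 = 0.69.
Area = ΔA/Δα = 43.405/0.69 = 62.9 m^2.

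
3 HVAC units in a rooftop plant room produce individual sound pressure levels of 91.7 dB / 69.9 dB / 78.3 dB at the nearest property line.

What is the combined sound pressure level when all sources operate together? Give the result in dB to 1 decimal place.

Converting to relative power and adding: 10^(91.7/10) + 10^(69.9/10) + 10^(78.3/10) = 1.556e+09.
Combined level = 10 log₁₀(1.556e+09) = 91.9 dB.

91.9 dB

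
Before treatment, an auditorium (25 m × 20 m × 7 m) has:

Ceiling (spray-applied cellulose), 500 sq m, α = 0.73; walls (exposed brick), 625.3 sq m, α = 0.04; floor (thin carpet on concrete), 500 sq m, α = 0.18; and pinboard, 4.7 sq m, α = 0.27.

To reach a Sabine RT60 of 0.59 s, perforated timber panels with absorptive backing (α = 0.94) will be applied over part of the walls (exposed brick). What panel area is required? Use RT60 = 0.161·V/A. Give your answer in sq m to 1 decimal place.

Total absorption A₁ = 500*0.73 + 625.3*0.04 + 500*0.18 + 4.7*0.27
  = 365.000 + 25.012 + 90.000 + 1.269 = 481.281 sq m sabins.
Required A₂ = 0.161·3500/0.59 = 955.085 sabins.
ΔA needed = 955.085 − 481.281 = 473.804 sabins.
Each sq m of panel replacing the walls (exposed brick) adds (0.94 − 0.04) = 0.90 sabins.
Area = ΔA/Δα = 473.804/0.90 = 526.4 sq m.

526.4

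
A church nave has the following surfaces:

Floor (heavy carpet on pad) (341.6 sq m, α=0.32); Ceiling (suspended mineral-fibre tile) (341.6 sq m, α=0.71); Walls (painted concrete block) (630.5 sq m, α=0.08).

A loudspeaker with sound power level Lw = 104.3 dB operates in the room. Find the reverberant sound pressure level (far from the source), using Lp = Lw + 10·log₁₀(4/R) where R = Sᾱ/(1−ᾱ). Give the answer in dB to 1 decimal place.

Σ(Sᵢαᵢ) = 341.6·0.32 + 341.6·0.71 + 630.5·0.08 = 402.288; total area S = 1313.7 sq m.
ᾱ = 0.3062, so room constant R = A/(1−ᾱ) = 579.833 sq m.
Lp = Lw + 10 log₁₀(4/R) = 104.3 -21.61 = 82.7 dB.

82.7 dB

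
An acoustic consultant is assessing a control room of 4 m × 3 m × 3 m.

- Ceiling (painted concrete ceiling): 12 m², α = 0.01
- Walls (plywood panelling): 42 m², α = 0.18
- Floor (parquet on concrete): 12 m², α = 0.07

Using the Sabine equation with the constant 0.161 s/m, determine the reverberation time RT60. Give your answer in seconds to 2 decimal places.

Total absorption A = 12*0.01 + 42*0.18 + 12*0.07
  = 0.120 + 7.560 + 0.840 = 8.520 m² sabins.
Volume V = 4 × 3 × 3 = 36 m³.
RT60 = 0.161 · V / A = 0.161 × 36 / 8.520 = 0.68 s.

0.68 seconds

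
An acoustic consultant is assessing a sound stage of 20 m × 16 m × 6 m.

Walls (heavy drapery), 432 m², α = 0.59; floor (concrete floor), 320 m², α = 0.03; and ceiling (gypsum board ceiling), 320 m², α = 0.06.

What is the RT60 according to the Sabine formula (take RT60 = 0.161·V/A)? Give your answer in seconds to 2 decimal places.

Equivalent absorption area: A = 432*0.59 + 320*0.03 + 320*0.06 = 283.680 m².
V = 20·16·6 = 1920 m³.
Sabine: RT60 = 0.161 × 1920 / 283.680 = 1.09 s.

1.09 sec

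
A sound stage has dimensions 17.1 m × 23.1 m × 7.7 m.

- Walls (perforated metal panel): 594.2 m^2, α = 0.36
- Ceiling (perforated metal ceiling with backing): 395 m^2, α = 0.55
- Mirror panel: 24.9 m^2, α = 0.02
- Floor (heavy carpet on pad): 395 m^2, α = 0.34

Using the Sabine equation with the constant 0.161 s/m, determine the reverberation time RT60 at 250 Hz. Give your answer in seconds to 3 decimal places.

0.865 s

Summing Sᵢαᵢ: 213.912 + 217.250 + 0.498 + 134.300 → A = 565.960 sabins.
Volume V = 17.1 × 23.1 × 7.7 = 3041.577 m³.
RT60 = 0.161 · V / A = 0.161 × 3041.577 / 565.960 = 0.865 s.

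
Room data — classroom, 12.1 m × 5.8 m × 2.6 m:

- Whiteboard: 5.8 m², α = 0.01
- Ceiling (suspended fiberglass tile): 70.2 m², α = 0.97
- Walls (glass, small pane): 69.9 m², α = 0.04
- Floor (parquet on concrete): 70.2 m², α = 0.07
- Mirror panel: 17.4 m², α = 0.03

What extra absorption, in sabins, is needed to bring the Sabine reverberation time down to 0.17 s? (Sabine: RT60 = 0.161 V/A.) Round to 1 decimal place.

Total absorption A₁ = 5.8·0.01 + 70.2·0.97 + 69.9·0.04 + 70.2·0.07 + 17.4·0.03
  = 0.058 + 68.094 + 2.796 + 4.914 + 0.522 = 76.384 m² sabins.
Target A₂ = 0.161·182.468/0.17 = 172.808 sabins (V = 182.468 m³).
Additional absorption ΔA = 172.808 − 76.384 = 96.4 sabins.

96.4 sabins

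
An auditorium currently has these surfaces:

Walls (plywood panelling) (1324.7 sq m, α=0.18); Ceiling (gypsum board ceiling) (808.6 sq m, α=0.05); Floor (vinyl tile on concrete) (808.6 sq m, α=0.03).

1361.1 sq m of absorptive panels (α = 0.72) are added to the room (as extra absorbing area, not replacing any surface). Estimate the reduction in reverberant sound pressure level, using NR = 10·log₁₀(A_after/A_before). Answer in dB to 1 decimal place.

6.3 dB

Equivalent absorption area: A_before = 1324.7×0.18 + 808.6×0.05 + 808.6×0.03 = 303.134 sq m.
Added absorption = 1361.1 × 0.72 = 979.992 sabins.
A_after = 303.134 + 979.992 = 1283.126 sabins.
NR = 10·log₁₀(1283.126/303.134) = 6.3 dB.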